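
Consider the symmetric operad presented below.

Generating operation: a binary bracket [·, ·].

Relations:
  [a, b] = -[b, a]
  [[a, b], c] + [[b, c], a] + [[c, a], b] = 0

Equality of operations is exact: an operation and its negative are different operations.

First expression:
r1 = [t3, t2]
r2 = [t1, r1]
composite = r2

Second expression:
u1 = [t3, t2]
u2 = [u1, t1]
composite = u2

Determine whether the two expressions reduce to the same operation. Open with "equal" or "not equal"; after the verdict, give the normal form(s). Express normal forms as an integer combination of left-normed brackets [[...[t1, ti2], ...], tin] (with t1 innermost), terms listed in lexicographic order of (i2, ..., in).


Normal form of the first expression: -[[t1, t2], t3] + [[t1, t3], t2]
Normal form of the second expression: [[t1, t2], t3] - [[t1, t3], t2]
Different reductions; not equal.

not equal: they reduce to -[[t1, t2], t3] + [[t1, t3], t2] and [[t1, t2], t3] - [[t1, t3], t2]


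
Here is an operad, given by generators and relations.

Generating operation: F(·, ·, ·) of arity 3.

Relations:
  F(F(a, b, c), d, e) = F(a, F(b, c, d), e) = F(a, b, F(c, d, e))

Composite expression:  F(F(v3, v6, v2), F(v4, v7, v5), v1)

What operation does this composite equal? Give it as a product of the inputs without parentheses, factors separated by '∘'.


Every regrouping of F is equal, so read the v-inputs in written order.
F(v3, v6, v2) flattens to v3 ∘ v6 ∘ v2
F(v4, v7, v5) flattens to v4 ∘ v7 ∘ v5
F(F(v3, v6, v2), F(v4, v7, v5), v1) flattens to v3 ∘ v6 ∘ v2 ∘ v4 ∘ v7 ∘ v5 ∘ v1

v3 ∘ v6 ∘ v2 ∘ v4 ∘ v7 ∘ v5 ∘ v1


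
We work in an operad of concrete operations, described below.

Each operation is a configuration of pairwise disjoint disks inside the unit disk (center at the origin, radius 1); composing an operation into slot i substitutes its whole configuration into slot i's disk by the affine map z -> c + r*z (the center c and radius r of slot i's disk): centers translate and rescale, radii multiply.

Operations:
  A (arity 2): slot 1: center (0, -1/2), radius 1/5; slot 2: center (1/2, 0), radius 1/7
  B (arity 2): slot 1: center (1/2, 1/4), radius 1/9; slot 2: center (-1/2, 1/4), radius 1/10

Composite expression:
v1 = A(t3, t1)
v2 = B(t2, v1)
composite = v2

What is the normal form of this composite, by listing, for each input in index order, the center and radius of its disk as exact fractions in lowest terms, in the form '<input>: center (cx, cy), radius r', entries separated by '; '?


t1: center (-9/20, 1/4), radius 1/70; t2: center (1/2, 1/4), radius 1/9; t3: center (-1/2, 1/5), radius 1/50

Below B, radii multiply path by path; the t-disk centers shift.
tracing t2 down its 1-map path: center (1/2, 1/4), radius 1/9
tracing t3 down its 2-map path: center (-1/2, 1/5), radius 1/50
tracing t1 down its 2-map path: center (-9/20, 1/4), radius 1/70


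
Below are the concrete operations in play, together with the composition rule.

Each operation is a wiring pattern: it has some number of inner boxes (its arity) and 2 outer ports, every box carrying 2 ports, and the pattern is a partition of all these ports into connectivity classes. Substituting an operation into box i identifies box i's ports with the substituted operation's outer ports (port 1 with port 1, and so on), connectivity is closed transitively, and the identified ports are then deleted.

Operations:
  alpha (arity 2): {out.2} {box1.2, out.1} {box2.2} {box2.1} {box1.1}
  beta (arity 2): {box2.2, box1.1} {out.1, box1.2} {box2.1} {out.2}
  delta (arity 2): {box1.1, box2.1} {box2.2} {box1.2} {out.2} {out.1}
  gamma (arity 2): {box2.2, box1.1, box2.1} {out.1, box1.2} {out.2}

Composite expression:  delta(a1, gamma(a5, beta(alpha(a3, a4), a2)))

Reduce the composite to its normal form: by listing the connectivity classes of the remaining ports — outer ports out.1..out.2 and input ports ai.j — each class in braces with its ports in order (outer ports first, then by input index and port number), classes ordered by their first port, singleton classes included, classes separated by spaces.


{out.1} {out.2} {a1.1, a5.2} {a1.2} {a2.1} {a2.2, a3.2} {a3.1} {a4.1} {a4.2} {a5.1}

Two ports join when wires chain via delta-identified ports.
composing alpha on (a3, a4), with out.j its own outer ports: {out.1, a3.2} {out.2} {a3.1} {a4.1} {a4.2}
composing beta on (a3, a4, a2), with out.j its own outer ports: {out.1} {out.2} {a2.1} {a2.2, a3.2} {a3.1} {a4.1} {a4.2}
composing gamma on (a5, a3, a4, a2), with out.j its own outer ports: {out.1, a5.2} {out.2} {a2.1} {a2.2, a3.2} {a3.1} {a4.1} {a4.2} {a5.1}
composing delta on (a1, a5, a3, a4, a2), with out.j its own outer ports: {out.1} {out.2} {a1.1, a5.2} {a1.2} {a2.1} {a2.2, a3.2} {a3.1} {a4.1} {a4.2} {a5.1}


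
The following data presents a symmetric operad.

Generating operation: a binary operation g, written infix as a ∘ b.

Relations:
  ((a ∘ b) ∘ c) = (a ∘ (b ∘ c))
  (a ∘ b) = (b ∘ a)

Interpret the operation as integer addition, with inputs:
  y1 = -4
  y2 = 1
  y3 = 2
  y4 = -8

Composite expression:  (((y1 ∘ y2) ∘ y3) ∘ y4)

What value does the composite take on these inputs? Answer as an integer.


-9

(y1 ∘ y2) = -3
((y1 ∘ y2) ∘ y3) = -1
(((y1 ∘ y2) ∘ y3) ∘ y4) = -9


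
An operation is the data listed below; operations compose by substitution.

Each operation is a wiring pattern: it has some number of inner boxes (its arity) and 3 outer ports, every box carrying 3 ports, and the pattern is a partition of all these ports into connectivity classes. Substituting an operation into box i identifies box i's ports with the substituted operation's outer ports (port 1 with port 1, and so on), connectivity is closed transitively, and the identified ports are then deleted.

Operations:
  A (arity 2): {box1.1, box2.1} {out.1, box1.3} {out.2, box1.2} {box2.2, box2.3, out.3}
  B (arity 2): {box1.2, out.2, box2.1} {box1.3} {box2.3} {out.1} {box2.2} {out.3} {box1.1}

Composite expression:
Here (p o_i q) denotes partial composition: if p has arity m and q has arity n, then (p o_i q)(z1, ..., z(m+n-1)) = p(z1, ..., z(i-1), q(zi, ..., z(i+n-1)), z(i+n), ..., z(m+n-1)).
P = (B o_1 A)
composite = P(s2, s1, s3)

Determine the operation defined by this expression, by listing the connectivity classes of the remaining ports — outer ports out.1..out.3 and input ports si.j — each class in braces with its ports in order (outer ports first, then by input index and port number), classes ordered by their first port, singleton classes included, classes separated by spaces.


Treat the ports identified at B as solder joints: merge, then drop.
through A, on inputs (s2, s1): {out.1, s2.3} {out.2, s2.2} {out.3, s1.2, s1.3} {s1.1, s2.1} (out.j = stage outer ports)
through B, on inputs (s2, s1, s3): {out.1} {out.2, s2.2, s3.1} {out.3} {s1.1, s2.1} {s1.2, s1.3} {s2.3} {s3.2} {s3.3} (out.j = stage outer ports)

{out.1} {out.2, s2.2, s3.1} {out.3} {s1.1, s2.1} {s1.2, s1.3} {s2.3} {s3.2} {s3.3}


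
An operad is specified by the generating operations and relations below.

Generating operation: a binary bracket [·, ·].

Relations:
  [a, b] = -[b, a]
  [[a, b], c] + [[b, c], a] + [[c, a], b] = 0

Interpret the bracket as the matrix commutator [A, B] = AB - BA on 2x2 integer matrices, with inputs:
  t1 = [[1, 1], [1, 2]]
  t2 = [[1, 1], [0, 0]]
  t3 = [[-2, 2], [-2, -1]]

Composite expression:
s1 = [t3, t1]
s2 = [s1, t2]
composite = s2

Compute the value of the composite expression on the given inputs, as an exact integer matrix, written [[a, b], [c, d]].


[[-3, 7], [3, 3]]

[t3, t1] = [[4, 1], [3, -4]]
[[t3, t1], t2] = [[-3, 7], [3, 3]]


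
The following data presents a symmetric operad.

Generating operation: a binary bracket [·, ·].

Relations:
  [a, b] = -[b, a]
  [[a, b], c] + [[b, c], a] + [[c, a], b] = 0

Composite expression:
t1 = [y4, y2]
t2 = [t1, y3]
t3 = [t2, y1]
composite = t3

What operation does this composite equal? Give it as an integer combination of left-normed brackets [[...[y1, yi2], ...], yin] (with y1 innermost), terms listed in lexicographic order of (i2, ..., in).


Expand each bracket as ab - ba; the y1-initial words give the coefficients.
Composite bracket: [[[y4, y2], y3], y1]
Applying ab - ba throughout gives 8 signed words (2^3 = 8).
Collect the words opening with y1:
  from y1y2y4y3, sign +1: term +[[[y1, y2], y4], y3]
  from y1y3y2y4, sign -1: term -[[[y1, y3], y2], y4]
  from y1y3y4y2, sign +1: term +[[[y1, y3], y4], y2]
  from y1y4y2y3, sign -1: term -[[[y1, y4], y2], y3]

[[[y1, y2], y4], y3] - [[[y1, y3], y2], y4] + [[[y1, y3], y4], y2] - [[[y1, y4], y2], y3]


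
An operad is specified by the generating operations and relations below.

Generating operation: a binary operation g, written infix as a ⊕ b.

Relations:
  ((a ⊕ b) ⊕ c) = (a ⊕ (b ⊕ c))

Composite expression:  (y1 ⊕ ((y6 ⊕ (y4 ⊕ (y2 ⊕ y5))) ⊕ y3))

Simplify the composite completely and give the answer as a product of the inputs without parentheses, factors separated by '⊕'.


y1 ⊕ y6 ⊕ y4 ⊕ y2 ⊕ y5 ⊕ y3


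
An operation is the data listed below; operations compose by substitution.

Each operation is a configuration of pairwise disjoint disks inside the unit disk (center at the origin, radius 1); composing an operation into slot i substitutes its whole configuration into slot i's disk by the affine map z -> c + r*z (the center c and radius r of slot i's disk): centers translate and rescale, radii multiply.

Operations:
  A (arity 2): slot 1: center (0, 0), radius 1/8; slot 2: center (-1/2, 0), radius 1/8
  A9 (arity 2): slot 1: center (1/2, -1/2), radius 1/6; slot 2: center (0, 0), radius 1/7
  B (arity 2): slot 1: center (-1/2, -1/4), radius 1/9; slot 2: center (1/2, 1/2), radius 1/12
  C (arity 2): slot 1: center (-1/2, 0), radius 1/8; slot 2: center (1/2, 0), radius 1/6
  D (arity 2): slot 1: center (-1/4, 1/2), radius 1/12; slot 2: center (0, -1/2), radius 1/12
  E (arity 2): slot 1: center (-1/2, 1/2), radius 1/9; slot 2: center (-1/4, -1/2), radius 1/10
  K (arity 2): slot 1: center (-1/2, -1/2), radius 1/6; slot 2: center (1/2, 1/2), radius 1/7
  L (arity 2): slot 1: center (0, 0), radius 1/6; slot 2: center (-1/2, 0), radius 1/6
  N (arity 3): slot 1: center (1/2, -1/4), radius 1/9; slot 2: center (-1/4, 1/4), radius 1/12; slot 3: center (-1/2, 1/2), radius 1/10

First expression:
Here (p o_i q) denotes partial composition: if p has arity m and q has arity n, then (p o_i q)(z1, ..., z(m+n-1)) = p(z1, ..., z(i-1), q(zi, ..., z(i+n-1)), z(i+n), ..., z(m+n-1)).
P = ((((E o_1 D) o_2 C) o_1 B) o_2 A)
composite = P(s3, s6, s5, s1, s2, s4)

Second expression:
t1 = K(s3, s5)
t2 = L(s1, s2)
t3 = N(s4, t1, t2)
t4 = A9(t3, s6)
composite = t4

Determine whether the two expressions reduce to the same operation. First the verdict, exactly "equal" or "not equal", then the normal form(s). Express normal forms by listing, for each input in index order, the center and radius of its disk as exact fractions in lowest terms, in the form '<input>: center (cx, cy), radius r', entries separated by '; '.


not equal — first s1: center (-109/216, 4/9), radius 1/864; s2: center (-107/216, 4/9), radius 1/648; s3: center (-115/216, 239/432), radius 1/972; s4: center (-1/4, -1/2), radius 1/10; s5: center (-1357/2592, 121/216), radius 1/10368; s6: center (-113/216, 121/216), radius 1/10368, second s1: center (5/12, -5/12), radius 1/360; s2: center (49/120, -5/12), radius 1/360; s3: center (65/144, -67/144), radius 1/432; s4: center (7/12, -13/24), radius 1/54; s5: center (67/144, -65/144), radius 1/504; s6: center (0, 0), radius 1/7

The first expression, normalized: s1: center (-109/216, 4/9), radius 1/864; s2: center (-107/216, 4/9), radius 1/648; s3: center (-115/216, 239/432), radius 1/972; s4: center (-1/4, -1/2), radius 1/10; s5: center (-1357/2592, 121/216), radius 1/10368; s6: center (-113/216, 121/216), radius 1/10368
The second expression, normalized: s1: center (5/12, -5/12), radius 1/360; s2: center (49/120, -5/12), radius 1/360; s3: center (65/144, -67/144), radius 1/432; s4: center (7/12, -13/24), radius 1/54; s5: center (67/144, -65/144), radius 1/504; s6: center (0, 0), radius 1/7
No match — not equal.


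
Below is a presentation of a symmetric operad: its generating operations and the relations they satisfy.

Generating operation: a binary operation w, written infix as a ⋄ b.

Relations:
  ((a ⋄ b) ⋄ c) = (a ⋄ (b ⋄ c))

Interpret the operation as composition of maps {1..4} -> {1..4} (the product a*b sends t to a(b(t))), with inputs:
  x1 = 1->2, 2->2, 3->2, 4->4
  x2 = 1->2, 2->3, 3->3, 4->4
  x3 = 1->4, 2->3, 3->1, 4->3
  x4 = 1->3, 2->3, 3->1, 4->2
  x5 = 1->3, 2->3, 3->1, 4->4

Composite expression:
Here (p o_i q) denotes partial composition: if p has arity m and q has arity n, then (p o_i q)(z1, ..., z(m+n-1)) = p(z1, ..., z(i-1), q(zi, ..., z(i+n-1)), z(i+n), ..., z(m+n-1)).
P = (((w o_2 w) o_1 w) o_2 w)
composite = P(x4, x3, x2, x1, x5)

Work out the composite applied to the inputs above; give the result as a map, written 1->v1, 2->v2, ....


1->3, 2->3, 3->3, 4->1

(x3 ⋄ x2) = 1->3, 2->1, 3->1, 4->3
(x4 ⋄ (x3 ⋄ x2)) = 1->1, 2->3, 3->3, 4->1
(x1 ⋄ x5) = 1->2, 2->2, 3->2, 4->4
((x4 ⋄ (x3 ⋄ x2)) ⋄ (x1 ⋄ x5)) = 1->3, 2->3, 3->3, 4->1


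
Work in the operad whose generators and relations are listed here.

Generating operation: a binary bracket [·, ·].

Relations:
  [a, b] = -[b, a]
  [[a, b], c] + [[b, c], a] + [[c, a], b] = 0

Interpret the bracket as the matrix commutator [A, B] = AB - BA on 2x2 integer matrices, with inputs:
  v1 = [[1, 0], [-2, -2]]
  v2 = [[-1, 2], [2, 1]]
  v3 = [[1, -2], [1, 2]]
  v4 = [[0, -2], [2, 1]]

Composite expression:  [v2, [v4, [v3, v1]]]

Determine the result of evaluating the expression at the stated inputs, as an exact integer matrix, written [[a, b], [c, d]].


[[14, 36], [-22, -14]]

[v3, v1] = [[4, 6], [1, -4]]
[v4, [v3, v1]] = [[-14, 10], [17, 14]]
[v2, [v4, [v3, v1]]] = [[14, 36], [-22, -14]]


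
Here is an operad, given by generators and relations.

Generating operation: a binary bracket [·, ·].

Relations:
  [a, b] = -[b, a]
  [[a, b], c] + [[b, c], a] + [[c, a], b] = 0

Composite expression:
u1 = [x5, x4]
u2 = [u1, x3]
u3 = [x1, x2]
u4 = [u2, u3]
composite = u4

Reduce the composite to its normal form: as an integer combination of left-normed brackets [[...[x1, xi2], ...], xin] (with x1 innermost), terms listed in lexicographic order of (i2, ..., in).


-[[[[x1, x2], x3], x4], x5] + [[[[x1, x2], x3], x5], x4] + [[[[x1, x2], x4], x5], x3] - [[[[x1, x2], x5], x4], x3]

Expand each bracket as ab - ba; the x1-initial words give the coefficients.
Composite bracket: [[[x5, x4], x3], [x1, x2]]
Full expansion: 16 signed words from ab - ba (2^4 = 16).
The x1-initial words carry the normal form:
  word x1x2x3x4x5 has sign -1, contributing -[[[[x1, x2], x3], x4], x5]
  word x1x2x3x5x4 has sign +1, contributing +[[[[x1, x2], x3], x5], x4]
  word x1x2x4x5x3 has sign +1, contributing +[[[[x1, x2], x4], x5], x3]
  word x1x2x5x4x3 has sign -1, contributing -[[[[x1, x2], x5], x4], x3]


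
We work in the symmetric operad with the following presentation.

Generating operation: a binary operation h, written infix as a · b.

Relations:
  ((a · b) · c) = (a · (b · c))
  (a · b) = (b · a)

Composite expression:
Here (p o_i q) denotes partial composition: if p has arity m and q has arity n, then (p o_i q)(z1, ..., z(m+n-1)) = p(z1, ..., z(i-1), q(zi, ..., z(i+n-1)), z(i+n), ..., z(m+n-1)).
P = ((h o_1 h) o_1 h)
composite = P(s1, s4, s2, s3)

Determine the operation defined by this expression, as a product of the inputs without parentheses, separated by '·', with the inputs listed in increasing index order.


s1 · s2 · s3 · s4

With h associative and commutative, the s-input set is all that matters.
(s1 · s4) collapses to s1 · s4
((s1 · s4) · s2) collapses to s1 · s4 · s2
(((s1 · s4) · s2) · s3) collapses to s1 · s4 · s2 · s3
sorting the factors by input index: s1 · s2 · s3 · s4


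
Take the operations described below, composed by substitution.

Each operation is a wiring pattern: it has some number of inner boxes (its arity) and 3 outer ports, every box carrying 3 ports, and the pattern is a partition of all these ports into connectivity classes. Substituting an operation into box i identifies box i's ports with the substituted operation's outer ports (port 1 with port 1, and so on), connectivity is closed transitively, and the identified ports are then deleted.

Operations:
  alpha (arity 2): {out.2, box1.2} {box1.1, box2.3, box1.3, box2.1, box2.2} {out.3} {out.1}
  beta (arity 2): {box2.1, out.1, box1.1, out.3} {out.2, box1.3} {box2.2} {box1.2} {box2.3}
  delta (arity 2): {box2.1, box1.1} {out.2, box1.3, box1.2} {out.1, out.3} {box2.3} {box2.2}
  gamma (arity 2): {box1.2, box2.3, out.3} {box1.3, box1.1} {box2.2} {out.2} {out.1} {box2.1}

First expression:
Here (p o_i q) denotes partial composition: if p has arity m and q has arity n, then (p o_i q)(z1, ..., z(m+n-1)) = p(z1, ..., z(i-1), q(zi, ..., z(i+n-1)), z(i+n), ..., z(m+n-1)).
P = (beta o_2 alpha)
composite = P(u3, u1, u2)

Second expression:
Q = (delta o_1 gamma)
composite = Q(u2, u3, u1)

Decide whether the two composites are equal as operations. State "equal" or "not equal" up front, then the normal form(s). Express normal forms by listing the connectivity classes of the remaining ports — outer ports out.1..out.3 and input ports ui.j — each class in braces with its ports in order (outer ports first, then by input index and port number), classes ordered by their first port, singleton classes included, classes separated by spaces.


not equal; the first gives {out.1, out.3, u3.1} {out.2, u3.3} {u1.1, u1.3, u2.1, u2.2, u2.3} {u1.2} {u3.2} and the second {out.1, out.3} {out.2, u2.2, u3.3} {u1.1} {u1.2} {u1.3} {u2.1, u2.3} {u3.1} {u3.2}

The first expression, normalized: {out.1, out.3, u3.1} {out.2, u3.3} {u1.1, u1.3, u2.1, u2.2, u2.3} {u1.2} {u3.2}
The second expression, normalized: {out.1, out.3} {out.2, u2.2, u3.3} {u1.1} {u1.2} {u1.3} {u2.1, u2.3} {u3.1} {u3.2}
Different reductions; not equal.


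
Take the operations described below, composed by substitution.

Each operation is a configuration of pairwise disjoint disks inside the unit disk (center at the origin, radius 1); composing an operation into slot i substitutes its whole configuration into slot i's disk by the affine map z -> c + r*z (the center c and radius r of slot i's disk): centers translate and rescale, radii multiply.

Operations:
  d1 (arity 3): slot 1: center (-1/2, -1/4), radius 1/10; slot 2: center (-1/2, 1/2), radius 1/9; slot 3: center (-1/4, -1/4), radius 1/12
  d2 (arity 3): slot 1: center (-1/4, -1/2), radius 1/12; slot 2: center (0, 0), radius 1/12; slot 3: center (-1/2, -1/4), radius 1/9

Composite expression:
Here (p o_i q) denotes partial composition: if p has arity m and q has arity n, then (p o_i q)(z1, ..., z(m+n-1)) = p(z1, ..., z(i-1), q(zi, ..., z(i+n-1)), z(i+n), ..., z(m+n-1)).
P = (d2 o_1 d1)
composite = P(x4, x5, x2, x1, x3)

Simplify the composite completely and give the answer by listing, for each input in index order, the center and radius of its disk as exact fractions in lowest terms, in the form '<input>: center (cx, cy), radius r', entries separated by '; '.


x1: center (0, 0), radius 1/12; x2: center (-13/48, -25/48), radius 1/144; x3: center (-1/2, -1/4), radius 1/9; x4: center (-7/24, -25/48), radius 1/120; x5: center (-7/24, -11/24), radius 1/108

Affine substitution under d2: radii multiply and x-centers shift.
for x4, the 2-step affine chain lands on center (-7/24, -25/48), radius 1/120
for x5, the 2-step affine chain lands on center (-7/24, -11/24), radius 1/108
for x2, the 2-step affine chain lands on center (-13/48, -25/48), radius 1/144
for x1, the 1-step affine chain lands on center (0, 0), radius 1/12
for x3, the 1-step affine chain lands on center (-1/2, -1/4), radius 1/9


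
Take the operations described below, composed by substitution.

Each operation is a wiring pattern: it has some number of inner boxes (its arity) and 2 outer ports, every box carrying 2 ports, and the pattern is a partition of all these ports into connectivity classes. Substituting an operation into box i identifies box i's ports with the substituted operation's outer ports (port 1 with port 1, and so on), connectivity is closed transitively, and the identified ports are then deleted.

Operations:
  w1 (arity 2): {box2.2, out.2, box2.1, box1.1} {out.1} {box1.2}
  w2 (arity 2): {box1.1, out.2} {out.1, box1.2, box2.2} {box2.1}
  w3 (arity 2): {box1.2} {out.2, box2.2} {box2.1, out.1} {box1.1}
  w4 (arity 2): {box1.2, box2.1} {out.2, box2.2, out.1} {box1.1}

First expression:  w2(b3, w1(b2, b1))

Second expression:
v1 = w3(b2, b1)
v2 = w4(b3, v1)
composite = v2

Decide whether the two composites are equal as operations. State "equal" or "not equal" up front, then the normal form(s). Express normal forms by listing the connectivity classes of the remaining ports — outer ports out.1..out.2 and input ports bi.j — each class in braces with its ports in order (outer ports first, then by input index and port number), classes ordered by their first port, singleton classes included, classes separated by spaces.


not equal — first {out.1, b1.1, b1.2, b2.1, b3.2} {out.2, b3.1} {b2.2}, second {out.1, out.2, b1.2} {b1.1, b3.2} {b2.1} {b2.2} {b3.1}


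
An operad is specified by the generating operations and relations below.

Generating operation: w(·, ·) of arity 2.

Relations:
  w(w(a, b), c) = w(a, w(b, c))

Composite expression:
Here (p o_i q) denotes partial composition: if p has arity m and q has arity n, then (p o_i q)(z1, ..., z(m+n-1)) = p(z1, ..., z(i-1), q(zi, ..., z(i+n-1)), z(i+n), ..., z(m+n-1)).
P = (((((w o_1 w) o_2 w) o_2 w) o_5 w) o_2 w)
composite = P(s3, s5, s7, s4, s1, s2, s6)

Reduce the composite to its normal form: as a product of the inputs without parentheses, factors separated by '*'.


s3 * s5 * s7 * s4 * s1 * s2 * s6

Every regrouping of w is equal, so read the s-inputs in written order.
w(s5, s7) unparenthesizes to s5 * s7
w(w(s5, s7), s4) unparenthesizes to s5 * s7 * s4
w(w(w(s5, s7), s4), s1) unparenthesizes to s5 * s7 * s4 * s1
w(s3, w(w(w(s5, s7), s4), s1)) unparenthesizes to s3 * s5 * s7 * s4 * s1
w(s2, s6) unparenthesizes to s2 * s6
w(w(s3, w(w(w(s5, s7), s4), s1)), w(s2, s6)) unparenthesizes to s3 * s5 * s7 * s4 * s1 * s2 * s6


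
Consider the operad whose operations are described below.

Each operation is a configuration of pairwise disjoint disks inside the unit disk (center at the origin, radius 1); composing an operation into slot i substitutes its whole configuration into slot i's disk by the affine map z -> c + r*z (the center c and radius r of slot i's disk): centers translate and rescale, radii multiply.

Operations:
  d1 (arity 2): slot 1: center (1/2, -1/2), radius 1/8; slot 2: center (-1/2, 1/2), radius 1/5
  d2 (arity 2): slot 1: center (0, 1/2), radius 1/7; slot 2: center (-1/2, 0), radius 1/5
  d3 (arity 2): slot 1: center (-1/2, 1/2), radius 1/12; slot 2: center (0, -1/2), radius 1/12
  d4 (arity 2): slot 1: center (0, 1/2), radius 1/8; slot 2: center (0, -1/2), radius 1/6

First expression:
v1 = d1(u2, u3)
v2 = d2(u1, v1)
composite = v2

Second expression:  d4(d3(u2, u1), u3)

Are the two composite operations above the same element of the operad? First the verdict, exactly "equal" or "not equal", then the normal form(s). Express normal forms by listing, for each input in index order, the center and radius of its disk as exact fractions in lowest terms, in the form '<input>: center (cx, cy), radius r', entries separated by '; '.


not equal — first u1: center (0, 1/2), radius 1/7; u2: center (-2/5, -1/10), radius 1/40; u3: center (-3/5, 1/10), radius 1/25, second u1: center (0, 7/16), radius 1/96; u2: center (-1/16, 9/16), radius 1/96; u3: center (0, -1/2), radius 1/6

Reducing the first expression gives u1: center (0, 1/2), radius 1/7; u2: center (-2/5, -1/10), radius 1/40; u3: center (-3/5, 1/10), radius 1/25
Reducing the second expression gives u1: center (0, 7/16), radius 1/96; u2: center (-1/16, 9/16), radius 1/96; u3: center (0, -1/2), radius 1/6
No match — not equal.


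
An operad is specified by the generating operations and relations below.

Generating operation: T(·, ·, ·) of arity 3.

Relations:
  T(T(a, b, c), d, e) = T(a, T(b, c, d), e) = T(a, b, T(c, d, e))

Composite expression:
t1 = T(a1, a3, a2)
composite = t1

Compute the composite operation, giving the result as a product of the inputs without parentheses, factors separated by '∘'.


a1 ∘ a3 ∘ a2

Key point: T is associative — brackets drop, the a-order remains.
T(a1, a3, a2) flattens to a1 ∘ a3 ∘ a2


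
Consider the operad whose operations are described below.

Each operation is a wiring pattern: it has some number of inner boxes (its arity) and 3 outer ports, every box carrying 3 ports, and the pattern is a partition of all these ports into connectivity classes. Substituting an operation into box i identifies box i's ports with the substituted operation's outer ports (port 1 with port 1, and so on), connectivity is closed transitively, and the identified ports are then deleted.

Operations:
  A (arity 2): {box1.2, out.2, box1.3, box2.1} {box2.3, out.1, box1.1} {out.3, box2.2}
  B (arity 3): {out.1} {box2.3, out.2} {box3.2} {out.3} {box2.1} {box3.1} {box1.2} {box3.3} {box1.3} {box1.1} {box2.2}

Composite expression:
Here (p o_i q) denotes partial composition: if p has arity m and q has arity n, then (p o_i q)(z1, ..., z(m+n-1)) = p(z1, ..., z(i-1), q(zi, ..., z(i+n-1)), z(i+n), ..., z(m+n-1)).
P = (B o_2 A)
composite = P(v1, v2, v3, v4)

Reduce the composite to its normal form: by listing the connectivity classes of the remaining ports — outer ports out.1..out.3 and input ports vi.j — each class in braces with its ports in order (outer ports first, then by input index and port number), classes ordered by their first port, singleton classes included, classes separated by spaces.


{out.1} {out.2, v3.2} {out.3} {v1.1} {v1.2} {v1.3} {v2.1, v3.3} {v2.2, v2.3, v3.1} {v4.1} {v4.2} {v4.3}

Connectivity passes through glued B-boundaries; trace each wire chain.
through A, on inputs (v2, v3): {out.1, v2.1, v3.3} {out.2, v2.2, v2.3, v3.1} {out.3, v3.2} (out.j = stage outer ports)
through B, on inputs (v1, v2, v3, v4): {out.1} {out.2, v3.2} {out.3} {v1.1} {v1.2} {v1.3} {v2.1, v3.3} {v2.2, v2.3, v3.1} {v4.1} {v4.2} {v4.3} (out.j = stage outer ports)


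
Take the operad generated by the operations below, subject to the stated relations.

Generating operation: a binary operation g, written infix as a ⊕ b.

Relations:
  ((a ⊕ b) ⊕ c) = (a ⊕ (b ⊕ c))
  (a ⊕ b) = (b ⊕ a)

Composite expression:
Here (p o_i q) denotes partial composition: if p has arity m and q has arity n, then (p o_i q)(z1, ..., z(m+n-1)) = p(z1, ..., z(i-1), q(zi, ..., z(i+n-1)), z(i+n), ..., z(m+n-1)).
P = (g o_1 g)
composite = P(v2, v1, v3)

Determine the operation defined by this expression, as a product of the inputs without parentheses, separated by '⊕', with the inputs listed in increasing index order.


v1 ⊕ v2 ⊕ v3

With g associative and commutative, the v-input set is all that matters.
(v2 ⊕ v1) linearizes to v2 ⊕ v1
((v2 ⊕ v1) ⊕ v3) linearizes to v2 ⊕ v1 ⊕ v3
sorting the factors by input index: v1 ⊕ v2 ⊕ v3


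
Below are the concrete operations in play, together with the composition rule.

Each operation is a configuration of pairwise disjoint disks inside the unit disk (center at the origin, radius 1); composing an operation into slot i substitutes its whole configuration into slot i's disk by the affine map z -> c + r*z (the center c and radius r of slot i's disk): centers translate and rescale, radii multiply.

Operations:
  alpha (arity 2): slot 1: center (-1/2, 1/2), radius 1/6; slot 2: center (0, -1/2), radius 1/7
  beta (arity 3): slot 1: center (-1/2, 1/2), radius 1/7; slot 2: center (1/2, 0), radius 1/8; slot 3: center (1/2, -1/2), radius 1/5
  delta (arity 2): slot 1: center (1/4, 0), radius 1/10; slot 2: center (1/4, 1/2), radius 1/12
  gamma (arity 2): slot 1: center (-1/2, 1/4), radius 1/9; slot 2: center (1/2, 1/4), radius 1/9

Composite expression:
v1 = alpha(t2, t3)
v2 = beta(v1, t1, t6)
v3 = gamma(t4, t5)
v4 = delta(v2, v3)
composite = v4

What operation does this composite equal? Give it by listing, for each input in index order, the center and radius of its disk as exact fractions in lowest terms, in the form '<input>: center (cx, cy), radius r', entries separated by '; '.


t1: center (3/10, 0), radius 1/80; t2: center (27/140, 2/35), radius 1/420; t3: center (1/5, 3/70), radius 1/490; t4: center (5/24, 25/48), radius 1/108; t5: center (7/24, 25/48), radius 1/108; t6: center (3/10, -1/20), radius 1/50

Follow each t-input down from delta: c' goes to c + r*c', radius to r*r'.
input t2: composing its 3 substitution steps yields center (27/140, 2/35), radius 1/420
input t3: composing its 3 substitution steps yields center (1/5, 3/70), radius 1/490
input t1: composing its 2 substitution steps yields center (3/10, 0), radius 1/80
input t6: composing its 2 substitution steps yields center (3/10, -1/20), radius 1/50
input t4: composing its 2 substitution steps yields center (5/24, 25/48), radius 1/108
input t5: composing its 2 substitution steps yields center (7/24, 25/48), radius 1/108


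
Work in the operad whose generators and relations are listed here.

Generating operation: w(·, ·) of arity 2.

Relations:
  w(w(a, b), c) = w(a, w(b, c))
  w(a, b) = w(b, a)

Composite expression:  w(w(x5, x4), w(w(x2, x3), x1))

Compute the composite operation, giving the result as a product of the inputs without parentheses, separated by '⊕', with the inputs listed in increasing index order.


x1 ⊕ x2 ⊕ x3 ⊕ x4 ⊕ x5

Shape and order are irrelevant to w; the x-input set decides.
w(x5, x4) flattens to x5 ⊕ x4
w(x2, x3) flattens to x2 ⊕ x3
w(w(x2, x3), x1) flattens to x2 ⊕ x3 ⊕ x1
w(w(x5, x4), w(w(x2, x3), x1)) flattens to x5 ⊕ x4 ⊕ x2 ⊕ x3 ⊕ x1
sorting the factors by input index: x1 ⊕ x2 ⊕ x3 ⊕ x4 ⊕ x5


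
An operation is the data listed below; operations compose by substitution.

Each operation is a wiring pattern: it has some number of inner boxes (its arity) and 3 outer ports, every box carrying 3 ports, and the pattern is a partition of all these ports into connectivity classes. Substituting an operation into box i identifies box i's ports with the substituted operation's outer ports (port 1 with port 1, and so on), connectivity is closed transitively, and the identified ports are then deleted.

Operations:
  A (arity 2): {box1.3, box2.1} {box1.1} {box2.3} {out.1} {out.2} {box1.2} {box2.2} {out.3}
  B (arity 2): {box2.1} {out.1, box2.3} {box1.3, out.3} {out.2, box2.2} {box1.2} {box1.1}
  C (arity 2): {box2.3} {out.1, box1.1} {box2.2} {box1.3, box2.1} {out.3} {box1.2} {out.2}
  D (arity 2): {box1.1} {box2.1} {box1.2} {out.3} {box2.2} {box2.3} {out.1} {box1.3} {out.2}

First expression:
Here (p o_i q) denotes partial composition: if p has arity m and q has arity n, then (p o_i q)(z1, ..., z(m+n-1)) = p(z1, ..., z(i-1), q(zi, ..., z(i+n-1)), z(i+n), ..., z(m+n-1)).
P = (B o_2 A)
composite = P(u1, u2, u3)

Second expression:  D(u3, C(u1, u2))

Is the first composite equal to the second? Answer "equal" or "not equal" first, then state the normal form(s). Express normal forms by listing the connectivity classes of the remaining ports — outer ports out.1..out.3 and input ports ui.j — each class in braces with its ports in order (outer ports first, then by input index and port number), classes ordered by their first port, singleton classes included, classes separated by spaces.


The first composite normalizes to {out.1} {out.2} {out.3, u1.3} {u1.1} {u1.2} {u2.1} {u2.2} {u2.3, u3.1} {u3.2} {u3.3}
The second composite normalizes to {out.1} {out.2} {out.3} {u1.1} {u1.2} {u1.3, u2.1} {u2.2} {u2.3} {u3.1} {u3.2} {u3.3}
The forms do not match — not equal.

not equal — first {out.1} {out.2} {out.3, u1.3} {u1.1} {u1.2} {u2.1} {u2.2} {u2.3, u3.1} {u3.2} {u3.3}, second {out.1} {out.2} {out.3} {u1.1} {u1.2} {u1.3, u2.1} {u2.2} {u2.3} {u3.1} {u3.2} {u3.3}


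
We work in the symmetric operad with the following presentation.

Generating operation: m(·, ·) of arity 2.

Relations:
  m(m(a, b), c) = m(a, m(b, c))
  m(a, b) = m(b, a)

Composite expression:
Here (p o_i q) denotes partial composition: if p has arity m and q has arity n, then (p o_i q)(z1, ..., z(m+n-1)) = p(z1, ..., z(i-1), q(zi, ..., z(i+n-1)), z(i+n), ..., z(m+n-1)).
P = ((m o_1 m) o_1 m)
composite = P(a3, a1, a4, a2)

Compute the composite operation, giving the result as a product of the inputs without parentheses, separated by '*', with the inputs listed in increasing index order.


a1 * a2 * a3 * a4


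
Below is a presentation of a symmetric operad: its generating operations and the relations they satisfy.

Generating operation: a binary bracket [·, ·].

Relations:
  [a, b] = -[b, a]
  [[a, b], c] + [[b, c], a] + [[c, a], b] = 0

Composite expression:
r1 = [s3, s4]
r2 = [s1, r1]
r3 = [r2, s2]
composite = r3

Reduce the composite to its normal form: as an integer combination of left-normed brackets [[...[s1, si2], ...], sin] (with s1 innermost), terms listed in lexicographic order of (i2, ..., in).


[[[s1, s3], s4], s2] - [[[s1, s4], s3], s2]

Expand each bracket as ab - ba; the s1-initial words give the coefficients.
Composite bracket: [[s1, [s3, s4]], s2]
Each bracket splits as ab - ba, giving 8 signed words (2^3 = 8).
Coefficients come from the s1-initial words:
  s1s3s4s2 appears with sign +1, giving the term +[[[s1, s3], s4], s2]
  s1s4s3s2 appears with sign -1, giving the term -[[[s1, s4], s3], s2]


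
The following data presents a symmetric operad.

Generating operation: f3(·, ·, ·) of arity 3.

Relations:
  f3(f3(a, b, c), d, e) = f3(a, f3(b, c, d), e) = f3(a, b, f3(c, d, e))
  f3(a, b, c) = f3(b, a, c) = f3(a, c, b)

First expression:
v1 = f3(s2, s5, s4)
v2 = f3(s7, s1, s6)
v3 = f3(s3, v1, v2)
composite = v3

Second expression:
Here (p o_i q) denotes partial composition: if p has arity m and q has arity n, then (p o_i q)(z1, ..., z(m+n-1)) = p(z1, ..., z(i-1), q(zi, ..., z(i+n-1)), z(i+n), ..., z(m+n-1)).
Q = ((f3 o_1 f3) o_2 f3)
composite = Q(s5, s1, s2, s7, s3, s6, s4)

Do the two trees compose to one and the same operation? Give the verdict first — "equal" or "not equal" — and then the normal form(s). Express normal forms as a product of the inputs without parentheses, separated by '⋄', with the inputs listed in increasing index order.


The first composite normalizes to s1 ⋄ s2 ⋄ s3 ⋄ s4 ⋄ s5 ⋄ s6 ⋄ s7
The second composite normalizes to s1 ⋄ s2 ⋄ s3 ⋄ s4 ⋄ s5 ⋄ s6 ⋄ s7
Identical normal forms: equal.

equal — both sides give s1 ⋄ s2 ⋄ s3 ⋄ s4 ⋄ s5 ⋄ s6 ⋄ s7


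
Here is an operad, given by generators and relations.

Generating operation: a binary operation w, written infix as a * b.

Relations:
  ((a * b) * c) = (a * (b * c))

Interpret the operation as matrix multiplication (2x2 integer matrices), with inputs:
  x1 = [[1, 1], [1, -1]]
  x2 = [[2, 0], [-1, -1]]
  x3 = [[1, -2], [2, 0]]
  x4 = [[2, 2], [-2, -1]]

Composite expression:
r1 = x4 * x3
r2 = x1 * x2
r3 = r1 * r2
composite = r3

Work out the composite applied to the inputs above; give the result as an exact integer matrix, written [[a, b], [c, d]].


(x4 * x3) = [[6, -4], [-4, 4]]
(x1 * x2) = [[1, -1], [3, 1]]
((x4 * x3) * (x1 * x2)) = [[-6, -10], [8, 8]]

[[-6, -10], [8, 8]]


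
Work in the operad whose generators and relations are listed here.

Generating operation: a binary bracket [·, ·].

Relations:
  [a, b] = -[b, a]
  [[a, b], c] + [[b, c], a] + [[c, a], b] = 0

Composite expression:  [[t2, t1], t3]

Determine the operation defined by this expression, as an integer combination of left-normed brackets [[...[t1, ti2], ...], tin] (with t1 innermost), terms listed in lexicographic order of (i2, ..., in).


Antisymmetry and Jacobi reduce to t1-anchored left-normed brackets.
Composite bracket: [[t2, t1], t3]
Under [a, b] = ab - ba we get 4 signed associative words (2^2 = 4).
The t1-initial words carry the normal form:
  t1t2t3 (sign -1) contributes -[[t1, t2], t3]

-[[t1, t2], t3]


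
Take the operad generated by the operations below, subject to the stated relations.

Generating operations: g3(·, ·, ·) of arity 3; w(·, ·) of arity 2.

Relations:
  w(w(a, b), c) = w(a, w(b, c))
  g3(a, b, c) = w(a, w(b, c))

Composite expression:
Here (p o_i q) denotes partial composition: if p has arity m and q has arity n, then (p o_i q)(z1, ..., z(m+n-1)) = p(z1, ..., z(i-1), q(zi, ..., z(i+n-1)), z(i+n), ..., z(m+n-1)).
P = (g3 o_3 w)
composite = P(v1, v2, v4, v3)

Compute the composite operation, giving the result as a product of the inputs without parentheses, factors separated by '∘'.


All parenthesizations of g3 agree; list the v-inputs left to right.
w(v4, v3) unparenthesizes to v4 ∘ v3
g3(v1, v2, w(v4, v3)) unparenthesizes to v1 ∘ v2 ∘ v4 ∘ v3

v1 ∘ v2 ∘ v4 ∘ v3


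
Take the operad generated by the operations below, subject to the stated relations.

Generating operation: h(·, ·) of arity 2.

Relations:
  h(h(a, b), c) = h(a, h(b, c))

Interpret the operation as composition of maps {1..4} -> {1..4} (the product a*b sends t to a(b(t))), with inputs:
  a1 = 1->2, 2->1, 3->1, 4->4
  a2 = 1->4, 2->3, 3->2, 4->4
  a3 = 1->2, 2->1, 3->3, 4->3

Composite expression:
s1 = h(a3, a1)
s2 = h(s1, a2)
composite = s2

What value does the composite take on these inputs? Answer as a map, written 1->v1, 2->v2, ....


h(a3, a1) = 1->1, 2->2, 3->2, 4->3
h(h(a3, a1), a2) = 1->3, 2->2, 3->2, 4->3

1->3, 2->2, 3->2, 4->3


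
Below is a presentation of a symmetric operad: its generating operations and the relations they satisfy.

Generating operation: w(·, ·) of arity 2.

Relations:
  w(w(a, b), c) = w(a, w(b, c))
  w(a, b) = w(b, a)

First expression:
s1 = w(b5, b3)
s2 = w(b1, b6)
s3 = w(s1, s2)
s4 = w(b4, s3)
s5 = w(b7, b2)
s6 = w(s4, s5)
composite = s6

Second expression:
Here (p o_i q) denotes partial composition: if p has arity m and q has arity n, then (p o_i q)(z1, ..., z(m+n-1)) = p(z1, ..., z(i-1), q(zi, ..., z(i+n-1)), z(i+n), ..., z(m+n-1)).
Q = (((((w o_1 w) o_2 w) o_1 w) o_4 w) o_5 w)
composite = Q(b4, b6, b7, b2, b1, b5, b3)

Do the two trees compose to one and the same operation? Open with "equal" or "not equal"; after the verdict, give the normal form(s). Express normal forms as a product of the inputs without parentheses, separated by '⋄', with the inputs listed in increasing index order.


In normal form, the first expression is b1 ⋄ b2 ⋄ b3 ⋄ b4 ⋄ b5 ⋄ b6 ⋄ b7
In normal form, the second expression is b1 ⋄ b2 ⋄ b3 ⋄ b4 ⋄ b5 ⋄ b6 ⋄ b7
The forms coincide; equal.

equal; both compose to b1 ⋄ b2 ⋄ b3 ⋄ b4 ⋄ b5 ⋄ b6 ⋄ b7


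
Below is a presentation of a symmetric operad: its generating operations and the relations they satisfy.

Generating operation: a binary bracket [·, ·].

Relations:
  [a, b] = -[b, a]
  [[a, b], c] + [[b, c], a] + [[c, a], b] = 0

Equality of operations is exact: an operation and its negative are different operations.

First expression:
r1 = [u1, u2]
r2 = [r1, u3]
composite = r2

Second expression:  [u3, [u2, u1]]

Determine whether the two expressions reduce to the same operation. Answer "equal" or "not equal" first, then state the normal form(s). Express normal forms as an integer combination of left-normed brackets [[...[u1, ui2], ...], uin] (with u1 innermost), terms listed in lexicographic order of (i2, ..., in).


equal: each reduces to [[u1, u2], u3]

Reducing the first expression gives [[u1, u2], u3]
Reducing the second expression gives [[u1, u2], u3]
Same normal form: equal.


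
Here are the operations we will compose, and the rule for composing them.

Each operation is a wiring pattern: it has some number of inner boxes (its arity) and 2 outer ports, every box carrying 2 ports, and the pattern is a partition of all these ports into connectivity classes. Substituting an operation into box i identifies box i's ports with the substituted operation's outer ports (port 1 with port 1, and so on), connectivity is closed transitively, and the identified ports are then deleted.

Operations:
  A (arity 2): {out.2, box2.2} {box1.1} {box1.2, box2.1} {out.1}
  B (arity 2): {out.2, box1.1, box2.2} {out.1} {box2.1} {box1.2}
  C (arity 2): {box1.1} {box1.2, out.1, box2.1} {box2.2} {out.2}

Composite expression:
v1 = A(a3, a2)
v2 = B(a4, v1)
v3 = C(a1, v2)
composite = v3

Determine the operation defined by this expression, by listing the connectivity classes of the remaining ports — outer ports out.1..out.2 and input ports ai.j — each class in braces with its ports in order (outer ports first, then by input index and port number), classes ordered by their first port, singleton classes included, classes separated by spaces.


{out.1, a1.2} {out.2} {a1.1} {a2.1, a3.2} {a2.2, a4.1} {a3.1} {a4.2}

Substituting into C glues patterns; closure does the rest.
through A, on inputs (a3, a2): {out.1} {out.2, a2.2} {a2.1, a3.2} {a3.1} (out.j = stage outer ports)
through B, on inputs (a4, a3, a2): {out.1} {out.2, a2.2, a4.1} {a2.1, a3.2} {a3.1} {a4.2} (out.j = stage outer ports)
through C, on inputs (a1, a4, a3, a2): {out.1, a1.2} {out.2} {a1.1} {a2.1, a3.2} {a2.2, a4.1} {a3.1} {a4.2} (out.j = stage outer ports)
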